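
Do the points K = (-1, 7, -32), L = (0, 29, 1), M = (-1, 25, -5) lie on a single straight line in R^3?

KL = (1, 22, 33), KM = (0, 18, 27).
KL × KM = (0, -27, 18).
The cross product is nonzero, so the points do not lie on one line.

No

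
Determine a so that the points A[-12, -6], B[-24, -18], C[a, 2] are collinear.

The three points are collinear iff det[AB; AC] = 0.
This determinant is linear in a: (12)a + (48) = 0, so a = -4.

-4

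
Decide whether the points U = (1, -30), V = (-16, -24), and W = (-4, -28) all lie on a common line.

No

UV = (-17, 6), UW = (-5, 2).
Twice the signed area of △UVW is (-17)(2) − (6)(-5) = -4.
The area is nonzero, so the three points are not collinear.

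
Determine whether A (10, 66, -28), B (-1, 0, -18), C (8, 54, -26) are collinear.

No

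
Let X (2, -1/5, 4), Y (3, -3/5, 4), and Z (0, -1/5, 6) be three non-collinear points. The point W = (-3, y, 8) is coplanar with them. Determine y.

Coplanarity requires XY · (XZ × XW) = 0.
XY = (1, -2/5, 0), XZ = (-2, 0, 2); the triple product is linear in y with coefficient -2 and constant term 2/5.
Setting it to zero: y = 1/5.

1/5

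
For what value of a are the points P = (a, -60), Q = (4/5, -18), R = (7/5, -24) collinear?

5

The three points are collinear iff det[PQ; PR] = 0.
This determinant is linear in a: (6)a + (-30) = 0, so a = 5.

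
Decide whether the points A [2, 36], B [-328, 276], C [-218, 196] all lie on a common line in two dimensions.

AB = (-330, 240), AC = (-220, 160).
Twice the signed area of △ABC is (-330)(160) − (240)(-220) = 0.
The triangle is degenerate (zero area), so the points are collinear.

Yes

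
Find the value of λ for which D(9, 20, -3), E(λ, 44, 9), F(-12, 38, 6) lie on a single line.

-19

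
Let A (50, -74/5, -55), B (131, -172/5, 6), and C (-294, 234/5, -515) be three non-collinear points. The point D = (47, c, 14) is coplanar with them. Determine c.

-32/5

Coplanarity requires AB · (AC × AD) = 0.
AB = (81, -98/5, 61), AC = (-344, 308/5, -460); the triple product is linear in c with coefficient 16276 and constant term 520832/5.
Setting it to zero: c = -32/5.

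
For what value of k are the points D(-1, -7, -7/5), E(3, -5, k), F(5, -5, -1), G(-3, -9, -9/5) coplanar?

-1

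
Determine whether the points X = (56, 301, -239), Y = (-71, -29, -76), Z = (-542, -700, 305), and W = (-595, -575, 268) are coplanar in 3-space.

No

The four points are coplanar iff the 3×3 determinant with rows XY, XZ, XW is zero.
Rows: (-127, -330, 163), (-598, -1001, 544), (-651, -876, 507).
Expanding along the first row: (-127)(-30963) − (-330)(50958) + (163)(-127803) = -83448.
Nonzero ⇒ not coplanar.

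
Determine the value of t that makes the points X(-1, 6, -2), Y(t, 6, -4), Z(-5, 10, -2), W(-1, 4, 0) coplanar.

Coplanarity ⇔ det[XY; XZ; XW] = 0.
Expanding, this is linear in t: (8)t + (-8) = 0.
So t = 1.

1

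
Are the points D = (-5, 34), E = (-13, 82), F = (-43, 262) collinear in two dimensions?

DE = (-8, 48), DF = (-38, 228).
det[DE; DF] = (-8)(228) − (48)(-38) = 0.
The determinant is zero, so the points are collinear.

Yes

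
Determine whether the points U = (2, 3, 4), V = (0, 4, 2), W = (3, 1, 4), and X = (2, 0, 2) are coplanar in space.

Yes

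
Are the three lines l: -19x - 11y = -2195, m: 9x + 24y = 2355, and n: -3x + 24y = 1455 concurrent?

Yes

Intersecting l and m: solving the 2×2 system gives (x, y) = (75, 70).
Substitute into n: (-3)(75) + (24)(70) = 1455.
This equals 1455, so (75, 70) lies on all three lines and they are concurrent.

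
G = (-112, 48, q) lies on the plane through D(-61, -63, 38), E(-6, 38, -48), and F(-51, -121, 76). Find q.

The plane through D, E, F has equation −1150x − 2950y − 4200z = 96400.
Substituting G: (-4200)q + (-12800) = 96400, so q = -26.

-26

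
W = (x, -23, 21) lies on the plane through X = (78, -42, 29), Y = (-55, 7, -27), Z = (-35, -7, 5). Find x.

11

Coplanarity requires XY · (XZ × XW) = 0.
XY = (-133, 49, -56), XZ = (-113, 35, -24); the triple product is linear in x with coefficient 784 and constant term -8624.
Setting it to zero: x = 11.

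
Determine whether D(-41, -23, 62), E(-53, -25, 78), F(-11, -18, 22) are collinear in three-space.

DE = (-12, -2, 16), DF = (30, 5, -40).
DE × DF = (0, 0, 0).
The cross product vanishes, so the three points are collinear.

Yes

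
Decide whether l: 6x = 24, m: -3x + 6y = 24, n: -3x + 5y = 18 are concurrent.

Intersecting l and m: solving the 2×2 system gives (x, y) = (4, 6).
Substitute into n: (-3)(4) + (5)(6) = 18.
This equals 18, so (4, 6) lies on all three lines and they are concurrent.

Yes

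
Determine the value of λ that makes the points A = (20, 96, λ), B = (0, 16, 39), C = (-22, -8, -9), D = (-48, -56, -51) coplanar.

39

The points are coplanar iff AB · (AC × AD) = 0.
Expanding, this is linear in λ: (-432)λ + (16848) = 0.
So λ = 39.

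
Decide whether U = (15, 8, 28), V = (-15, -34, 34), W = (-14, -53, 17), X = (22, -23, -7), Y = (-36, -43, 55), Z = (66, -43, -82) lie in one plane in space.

No

The plane through U, V, W has normal n = UV × UW = (828, -504, 612) and equation n·P = 25524.
Checking the remaining points: n·X = 25524, n·Y = 25524, n·Z = 26136.
Since n·Z = 26136 ≠ 25524, Z is off the plane and the points are not all coplanar.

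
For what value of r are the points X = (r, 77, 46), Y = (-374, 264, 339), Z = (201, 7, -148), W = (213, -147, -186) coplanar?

-36

The points are coplanar iff XY · (XZ × XW) = 0.
Expanding, this is linear in r: (65232)r + (2348352) = 0.
So r = -36.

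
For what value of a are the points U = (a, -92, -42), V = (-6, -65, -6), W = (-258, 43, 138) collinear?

Collinearity requires UV × UW = 0; each component is linear in a.
The y-component gives (144)a + (-8208) = 0, so a = 57.
The remaining components then also vanish.

57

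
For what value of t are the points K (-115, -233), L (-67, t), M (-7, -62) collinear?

-157

Collinearity: (L − K) must be parallel to (M − K) = (108, 171).
Cross-multiplying the components: (t − (-233))·(108) = (48)·(171).
Solving gives t = -157.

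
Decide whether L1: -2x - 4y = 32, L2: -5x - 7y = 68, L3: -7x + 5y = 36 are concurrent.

Yes

Intersecting L1 and L2: solving the 2×2 system gives (x, y) = (-8, -4).
Substitute into L3: (-7)(-8) + (5)(-4) = 36.
This equals 36, so (-8, -4) lies on all three lines and they are concurrent.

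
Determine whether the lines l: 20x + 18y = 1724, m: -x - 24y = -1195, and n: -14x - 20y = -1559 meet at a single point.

The three lines meet at one point iff the augmented coefficient matrix [aᵢ bᵢ cᵢ] has rank < 3, i.e. its determinant vanishes.
Here the determinant is -1386.
Nonzero, so no common point exists.

No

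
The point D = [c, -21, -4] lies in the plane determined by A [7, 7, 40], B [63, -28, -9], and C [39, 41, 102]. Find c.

A normal to the plane is n = AB × AC = (-504, -5040, 3024).
D lies in the plane iff n · AD = 0.
This gives (-504)c + (11592) = 0, so c = 23.

23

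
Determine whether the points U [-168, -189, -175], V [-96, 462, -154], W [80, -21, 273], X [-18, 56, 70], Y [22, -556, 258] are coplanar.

The plane through U, V, W has normal n = UV × UW = (288120, -27048, -149352) and equation n·P = -17155488.
Checking the remaining points: n·X = -17155488, n·Y = -17155488.
All equal -17155488, so all 5 points lie in one plane.

Yes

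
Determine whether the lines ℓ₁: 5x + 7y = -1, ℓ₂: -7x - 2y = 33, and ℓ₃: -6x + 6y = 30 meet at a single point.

Lines aᵢx + bᵢy = cᵢ with pairwise distinct directions are concurrent exactly when det[aᵢ bᵢ cᵢ] = 0.
Here the determinant is -1152.
Nonzero, so no common point exists.

No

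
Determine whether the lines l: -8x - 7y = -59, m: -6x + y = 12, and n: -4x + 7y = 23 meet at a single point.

Intersecting l and m: solving the 2×2 system gives (x, y) = (-1/2, 9).
Substitute into n: (-4)(-1/2) + (7)(9) = 65.
But n requires 23 ≠ 65, so the three lines have no common point.

No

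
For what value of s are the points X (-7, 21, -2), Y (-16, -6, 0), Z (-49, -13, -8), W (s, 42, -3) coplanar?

2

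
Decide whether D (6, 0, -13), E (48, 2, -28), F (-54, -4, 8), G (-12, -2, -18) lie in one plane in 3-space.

No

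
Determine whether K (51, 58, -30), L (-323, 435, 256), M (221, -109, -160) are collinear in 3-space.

KL = (-374, 377, 286), KM = (170, -167, -130).
KL × KM = (-1248, 0, -1632).
The cross product is nonzero, so the points do not lie on one line.

No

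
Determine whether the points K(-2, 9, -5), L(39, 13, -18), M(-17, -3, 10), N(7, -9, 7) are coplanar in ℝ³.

No

A normal to the plane through K, L, M is n = KL × KM = (-96, -420, -432).
The plane has equation n·P = -1428. For N: n·N = 84.
84 ≠ -1428, so N is off the plane.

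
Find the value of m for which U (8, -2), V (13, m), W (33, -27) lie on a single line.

The three points are collinear iff det[UV; UW] = 0.
This determinant is linear in m: (-25)m + (-175) = 0, so m = -7.

-7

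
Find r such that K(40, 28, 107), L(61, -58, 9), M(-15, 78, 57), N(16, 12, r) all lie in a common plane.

19

Coplanarity ⇔ det[KL; KM; KN] = 0.
Expanding, this is linear in r: (-3680)r + (69920) = 0.
So r = 19.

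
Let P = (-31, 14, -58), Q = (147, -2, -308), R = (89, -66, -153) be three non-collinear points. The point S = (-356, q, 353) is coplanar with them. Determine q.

Coplanarity requires PQ · (PR × PS) = 0.
PQ = (178, -16, -250), PR = (120, -80, -95); the triple product is linear in q with coefficient -13090 and constant term 1125740.
Setting it to zero: q = 86.

86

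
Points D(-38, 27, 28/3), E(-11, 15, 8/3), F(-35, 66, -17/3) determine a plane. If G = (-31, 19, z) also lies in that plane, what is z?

A normal to the plane is n = DE × DF = (440, 385, 1089).
G lies in the plane iff n · DG = 0.
This gives (1089)z + (-10164) = 0, so z = 28/3.

28/3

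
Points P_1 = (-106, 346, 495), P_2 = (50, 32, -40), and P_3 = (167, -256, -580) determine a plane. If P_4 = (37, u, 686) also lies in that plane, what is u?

The plane through P_1, P_2, P_3 has equation 15480x + 21645y − 8190z = 1794240.
Substituting P_4: (21645)u + (-5045580) = 1794240, so u = 316.

316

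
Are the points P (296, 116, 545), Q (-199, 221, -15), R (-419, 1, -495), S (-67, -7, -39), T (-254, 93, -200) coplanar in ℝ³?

The plane through P, Q, R has normal n = PQ × PR = (-173600, -114400, 132000) and equation n·X = 7284000.
Checking the remaining points: n·S = 7284000, n·T = 7055200.
Since n·T = 7055200 ≠ 7284000, T is off the plane and the points are not all coplanar.

No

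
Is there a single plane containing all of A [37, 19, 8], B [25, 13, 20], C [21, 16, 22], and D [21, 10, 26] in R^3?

The four points are coplanar iff the 3×3 determinant with rows AB, AC, AD is zero.
Rows: (-12, -6, 12), (-16, -3, 14), (-16, -9, 18).
Expanding along the first row: (-12)(72) − (-6)(-64) + (12)(96) = -96.
Nonzero ⇒ not coplanar.

No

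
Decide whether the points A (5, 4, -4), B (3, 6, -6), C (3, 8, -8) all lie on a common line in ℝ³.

No

AB = (-2, 2, -2), AC = (-2, 4, -4).
AB × AC = (0, -4, -4).
The cross product is nonzero, so the points do not lie on one line.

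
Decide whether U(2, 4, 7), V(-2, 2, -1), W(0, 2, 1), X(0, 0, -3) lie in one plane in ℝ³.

A normal to the plane through U, V, W is n = UV × UW = (-4, -8, 4).
The plane has equation n·P = -12. For X: n·X = -12.
Equal, so X lies in the plane and all four are coplanar.

Yes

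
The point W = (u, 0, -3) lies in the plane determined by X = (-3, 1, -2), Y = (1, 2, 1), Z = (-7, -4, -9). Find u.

Coplanarity requires XY · (XZ × XW) = 0.
XY = (4, 1, 3), XZ = (-4, -5, -7); the triple product is linear in u with coefficient 8 and constant term 24.
Setting it to zero: u = -3.

-3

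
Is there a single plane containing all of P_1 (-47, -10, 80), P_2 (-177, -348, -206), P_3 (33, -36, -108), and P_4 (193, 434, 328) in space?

Yes

With P_1 as base: P_1P_2 = (-130, -338, -286), P_1P_3 = (80, -26, -188), P_1P_4 = (240, 444, 248).
P_1P_3 × P_1P_4 = (77024, -64960, 41760).
P_1P_2 · (P_1P_3 × P_1P_4) = 0.
The scalar triple product vanishes, so the four points are coplanar.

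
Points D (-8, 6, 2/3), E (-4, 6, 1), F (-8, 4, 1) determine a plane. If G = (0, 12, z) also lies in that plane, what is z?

Coplanarity requires DE · (DF × DG) = 0.
DE = (4, 0, 1/3), DF = (0, -2, 1/3); the triple product is linear in z with coefficient -8 and constant term 8/3.
Setting it to zero: z = 1/3.

1/3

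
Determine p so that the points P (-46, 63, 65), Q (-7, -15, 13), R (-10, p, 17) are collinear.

-9

Collinearity requires PQ × PR = 0; each component is linear in p.
The x-component gives (52)p + (468) = 0, so p = -9.
The remaining components then also vanish.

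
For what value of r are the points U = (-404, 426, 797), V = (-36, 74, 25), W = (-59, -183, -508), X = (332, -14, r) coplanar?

Normal to plane UVW: n = (-10788, 213900, -102672); plane equation n·P = 13650168.
Requiring n·X = 13650168: (-102672)r + (-6576216) = 13650168.
So r = -197.

-197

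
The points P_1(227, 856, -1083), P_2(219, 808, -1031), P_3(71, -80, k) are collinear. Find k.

Collinearity requires P_1P_2 × P_1P_3 = 0; each component is linear in k.
The x-component gives (-48)k + (-3312) = 0, so k = -69.
The remaining components then also vanish.

-69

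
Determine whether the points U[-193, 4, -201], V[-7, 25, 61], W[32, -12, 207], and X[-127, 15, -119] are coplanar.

With U as base: UV = (186, 21, 262), UW = (225, -16, 408), UX = (66, 11, 82).
UW × UX = (-5800, 8478, 3531).
UV · (UW × UX) = 24360.
Since 24360 ≠ 0, the four points are not coplanar.

No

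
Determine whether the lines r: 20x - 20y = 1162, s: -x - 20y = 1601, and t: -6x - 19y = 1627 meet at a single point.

No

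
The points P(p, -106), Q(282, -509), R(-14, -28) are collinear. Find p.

34

Collinearity: (P − Q) must be parallel to (R − Q) = (-296, 481).
Cross-multiplying the components: (p − 282)·(481) = (403)·(-296).
Solving gives p = 34.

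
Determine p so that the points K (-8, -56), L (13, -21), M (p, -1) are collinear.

The three points are collinear iff det[KL; KM] = 0.
This determinant is linear in p: (-35)p + (875) = 0, so p = 25.

25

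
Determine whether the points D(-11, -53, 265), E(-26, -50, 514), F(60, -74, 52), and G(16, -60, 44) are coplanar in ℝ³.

Yes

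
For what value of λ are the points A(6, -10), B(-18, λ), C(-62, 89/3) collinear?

4

The three points are collinear iff det[AB; AC] = 0.
This determinant is linear in λ: (68)λ + (-272) = 0, so λ = 4.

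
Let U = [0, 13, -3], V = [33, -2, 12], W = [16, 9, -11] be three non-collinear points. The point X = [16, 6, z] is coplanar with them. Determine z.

The plane through U, V, W has equation 180x + 504y + 108z = 6228.
Substituting X: (108)z + (5904) = 6228, so z = 3.

3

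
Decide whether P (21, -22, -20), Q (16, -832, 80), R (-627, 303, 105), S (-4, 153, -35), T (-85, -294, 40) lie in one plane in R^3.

No

The plane through P, Q, R has normal n = PQ × PR = (-133750, -64175, -526505) and equation n·X = 9133200.
Checking the remaining points: n·S = 9143900, n·T = 9176000.
Since n·S = 9143900 ≠ 9133200, S is off the plane and the points are not all coplanar.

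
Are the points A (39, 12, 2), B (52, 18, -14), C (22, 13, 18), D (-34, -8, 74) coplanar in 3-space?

With A as base: AB = (13, 6, -16), AC = (-17, 1, 16), AD = (-73, -20, 72).
AC × AD = (392, 56, 413).
AB · (AC × AD) = -1176.
Since -1176 ≠ 0, the four points are not coplanar.

No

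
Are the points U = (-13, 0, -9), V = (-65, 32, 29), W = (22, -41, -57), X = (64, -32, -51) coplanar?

No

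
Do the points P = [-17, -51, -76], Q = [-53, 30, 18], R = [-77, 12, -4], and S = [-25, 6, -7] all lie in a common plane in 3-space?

A normal to the plane through P, Q, R is n = PQ × PR = (-90, -3048, 2592).
The plane has equation n·X = -40014. For S: n·S = -34182.
-34182 ≠ -40014, so S is off the plane.

No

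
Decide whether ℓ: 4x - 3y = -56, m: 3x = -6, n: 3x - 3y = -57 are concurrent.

The three lines meet at one point iff the augmented coefficient matrix [aᵢ bᵢ cᵢ] has rank < 3, i.e. its determinant vanishes.
Here the determinant is -27.
Nonzero, so no common point exists.

No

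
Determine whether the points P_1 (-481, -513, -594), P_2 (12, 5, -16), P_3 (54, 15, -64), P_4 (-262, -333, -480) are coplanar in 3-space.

The four points are coplanar iff the 3×3 determinant with rows P_1P_2, P_1P_3, P_1P_4 is zero.
Rows: (493, 518, 578), (535, 528, 530), (219, 180, 114).
Expanding along the first row: (493)(-35208) − (518)(-55080) + (578)(-19332) = 0.
Zero determinant ⇒ coplanar.

Yes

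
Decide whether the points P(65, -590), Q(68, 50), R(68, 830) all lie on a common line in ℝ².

No

PQ = (3, 640), PR = (3, 1420).
Twice the signed area of △PQR is (3)(1420) − (640)(3) = 2340.
The area is nonzero, so the three points are not collinear.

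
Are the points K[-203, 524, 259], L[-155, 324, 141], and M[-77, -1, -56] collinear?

KL = (48, -200, -118), KM = (126, -525, -315).
KL × KM = (1050, 252, 0).
The cross product is nonzero, so the points do not lie on one line.

No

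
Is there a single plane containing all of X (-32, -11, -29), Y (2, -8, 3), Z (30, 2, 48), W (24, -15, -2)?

No

A normal to the plane through X, Y, Z is n = XY × XZ = (-185, -634, 256).
The plane has equation n·P = 5470. For W: n·W = 4558.
4558 ≠ 5470, so W is off the plane.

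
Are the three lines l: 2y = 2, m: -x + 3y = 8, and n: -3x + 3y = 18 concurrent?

Yes

The three lines meet at one point iff the augmented coefficient matrix [aᵢ bᵢ cᵢ] has rank < 3, i.e. its determinant vanishes.
Here the determinant is 0.
It vanishes, so the lines are concurrent at (-5, 1).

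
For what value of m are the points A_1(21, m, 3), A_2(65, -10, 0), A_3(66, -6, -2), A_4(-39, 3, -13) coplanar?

-21

The points are coplanar iff A_1A_2 · (A_1A_3 × A_1A_4) = 0.
Expanding, this is linear in m: (-221)m + (-4641) = 0.
So m = -21.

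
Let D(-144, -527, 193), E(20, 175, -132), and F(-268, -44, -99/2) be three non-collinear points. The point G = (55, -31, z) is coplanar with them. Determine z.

-30

Coplanarity requires DE · (DF × DG) = 0.
DE = (164, 702, -325), DF = (-124, 483, -485/2); the triple product is linear in z with coefficient 166260 and constant term 4987800.
Setting it to zero: z = -30.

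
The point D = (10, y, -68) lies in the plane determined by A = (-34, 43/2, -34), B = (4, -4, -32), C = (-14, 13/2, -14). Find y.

-5

The plane through A, B, C has equation −480x − 720y − 60z = 2880.
Substituting D: (-720)y + (-720) = 2880, so y = -5.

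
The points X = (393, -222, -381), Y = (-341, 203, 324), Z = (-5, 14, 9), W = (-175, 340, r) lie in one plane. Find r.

489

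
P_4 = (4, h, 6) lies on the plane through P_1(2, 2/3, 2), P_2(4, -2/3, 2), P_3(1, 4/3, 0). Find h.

Coplanarity requires P_1P_2 · (P_1P_3 × P_1P_4) = 0.
P_1P_2 = (2, -4/3, 0), P_1P_3 = (-1, 2/3, -2); the triple product is linear in h with coefficient 4 and constant term 8/3.
Setting it to zero: h = -2/3.

-2/3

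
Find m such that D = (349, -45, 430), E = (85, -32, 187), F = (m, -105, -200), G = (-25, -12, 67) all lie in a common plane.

The points are coplanar iff DE · (DF × DG) = 0.
Expanding, this is linear in m: (-3300)m + (-1570800) = 0.
So m = -476.

-476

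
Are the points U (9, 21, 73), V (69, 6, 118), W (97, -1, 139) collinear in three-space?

Yes

UV = (60, -15, 45), UW = (88, -22, 66).
Each component of UW is 22/15 times the corresponding component of UV, so UW = 22/15·UV and the points are collinear.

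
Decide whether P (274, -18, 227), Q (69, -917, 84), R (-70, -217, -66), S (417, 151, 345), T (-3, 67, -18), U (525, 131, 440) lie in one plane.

No

The plane through P, Q, R has normal n = PQ × PR = (234950, -10873, -268461) and equation n·X = 3631367.
Checking the remaining points: n·S = 3713282, n·T = 3398957, n·U = 3801547.
Since n·S = 3713282 ≠ 3631367, S is off the plane and the points are not all coplanar.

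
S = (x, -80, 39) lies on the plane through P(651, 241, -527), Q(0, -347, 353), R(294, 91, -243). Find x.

21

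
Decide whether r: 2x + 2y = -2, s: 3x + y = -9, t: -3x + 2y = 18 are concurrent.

Yes

The three lines meet at one point iff the augmented coefficient matrix [aᵢ bᵢ cᵢ] has rank < 3, i.e. its determinant vanishes.
Here the determinant is 0.
It vanishes, so the lines are concurrent at (-4, 3).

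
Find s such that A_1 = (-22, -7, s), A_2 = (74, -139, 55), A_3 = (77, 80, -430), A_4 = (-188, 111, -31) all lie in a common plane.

-65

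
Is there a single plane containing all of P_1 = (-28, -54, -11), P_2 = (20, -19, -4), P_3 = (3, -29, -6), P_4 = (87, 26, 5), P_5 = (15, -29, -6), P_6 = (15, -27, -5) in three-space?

The plane through P_1, P_2, P_3 has normal n = P_1P_2 × P_1P_3 = (0, -23, 115) and equation n·P = -23.
Checking the remaining points: n·P_4 = -23, n·P_5 = -23, n·P_6 = 46.
Since n·P_6 = 46 ≠ -23, P_6 is off the plane and the points are not all coplanar.

No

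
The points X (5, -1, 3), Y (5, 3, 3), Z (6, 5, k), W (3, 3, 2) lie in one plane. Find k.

Normal to plane XYW: n = (-4, 0, 8); plane equation n·P = 4.
Requiring n·Z = 4: (8)k + (-24) = 4.
So k = 7/2.

7/2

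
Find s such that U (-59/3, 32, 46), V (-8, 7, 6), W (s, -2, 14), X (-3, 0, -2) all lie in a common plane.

Normal to plane UVX: n = (-80, -320/3, 130/3); plane equation n·P = 460/3.
Requiring n·W = 460/3: (-80)s + (820) = 460/3.
So s = 25/3.

25/3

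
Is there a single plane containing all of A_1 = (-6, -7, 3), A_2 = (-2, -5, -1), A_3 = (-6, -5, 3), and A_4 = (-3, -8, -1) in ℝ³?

No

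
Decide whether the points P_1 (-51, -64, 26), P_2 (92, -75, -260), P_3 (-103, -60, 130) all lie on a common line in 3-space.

P_1P_2 = (143, -11, -286), P_1P_3 = (-52, 4, 104).
P_1P_2 × P_1P_3 = (0, 0, 0).
The cross product vanishes, so the three points are collinear.

Yes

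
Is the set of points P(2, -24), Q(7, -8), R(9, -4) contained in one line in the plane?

PQ = (5, 16), PR = (7, 20).
det[PQ; PR] = (5)(20) − (16)(7) = -12.
The determinant is nonzero, so they are not collinear.

No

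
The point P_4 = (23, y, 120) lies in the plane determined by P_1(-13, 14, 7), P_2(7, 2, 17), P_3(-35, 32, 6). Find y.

Coplanarity requires P_1P_2 · (P_1P_3 × P_1P_4) = 0.
P_1P_2 = (20, -12, 10), P_1P_3 = (-22, 18, -1); the triple product is linear in y with coefficient -200 and constant term 7600.
Setting it to zero: y = 38.

38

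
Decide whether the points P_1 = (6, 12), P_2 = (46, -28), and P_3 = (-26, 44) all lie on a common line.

P_1P_2 = (40, -40), P_1P_3 = (-32, 32).
Checking proportionality: P_1P_3 = -4/5·P_1P_2, so the vectors are parallel and the points are collinear.

Yes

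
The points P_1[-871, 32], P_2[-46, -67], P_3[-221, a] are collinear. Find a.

Collinearity: (P_3 − P_1) must be parallel to (P_2 − P_1) = (825, -99).
Cross-multiplying the components: (a − 32)·(825) = (650)·(-99).
Solving gives a = -46.

-46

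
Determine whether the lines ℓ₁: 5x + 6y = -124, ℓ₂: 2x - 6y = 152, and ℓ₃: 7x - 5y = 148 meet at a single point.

Yes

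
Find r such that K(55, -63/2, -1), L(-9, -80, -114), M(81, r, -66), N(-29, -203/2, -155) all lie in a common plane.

-271/2

Normal to plane KLN: n = (-441, -364, 406); plane equation n·P = -13195.
Requiring n·M = -13195: (-364)r + (-62517) = -13195.
So r = -271/2.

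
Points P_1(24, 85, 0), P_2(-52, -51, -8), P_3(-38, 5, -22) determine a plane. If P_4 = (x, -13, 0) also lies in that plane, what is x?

-25

A normal to the plane is n = P_1P_2 × P_1P_3 = (2352, -1176, -2352).
P_4 lies in the plane iff n · P_1P_4 = 0.
This gives (2352)x + (58800) = 0, so x = -25.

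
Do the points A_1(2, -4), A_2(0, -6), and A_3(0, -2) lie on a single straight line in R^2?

No

A_1A_2 = (-2, -2), A_1A_3 = (-2, 2).
Twice the signed area of △A_1A_2A_3 is (-2)(2) − (-2)(-2) = -8.
The area is nonzero, so the three points are not collinear.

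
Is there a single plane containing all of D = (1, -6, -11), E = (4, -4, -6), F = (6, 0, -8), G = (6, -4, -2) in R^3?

With D as base: DE = (3, 2, 5), DF = (5, 6, 3), DG = (5, 2, 9).
DF × DG = (48, -30, -20).
DE · (DF × DG) = -16.
Since -16 ≠ 0, the four points are not coplanar.

No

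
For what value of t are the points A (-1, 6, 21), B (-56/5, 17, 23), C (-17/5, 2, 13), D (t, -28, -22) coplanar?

Normal to plane ABC: n = (-80, -432/5, 336/5); plane equation n·P = 4864/5.
Requiring n·D = 4864/5: (-80)t + (4704/5) = 4864/5.
So t = -2/5.

-2/5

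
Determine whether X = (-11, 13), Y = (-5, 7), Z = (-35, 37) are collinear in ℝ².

XY = (6, -6), XZ = (-24, 24).
Twice the signed area of △XYZ is (6)(24) − (-6)(-24) = 0.
The triangle is degenerate (zero area), so the points are collinear.

Yes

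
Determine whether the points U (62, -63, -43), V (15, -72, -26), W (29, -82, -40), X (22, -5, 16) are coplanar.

The four points are coplanar iff the 3×3 determinant with rows UV, UW, UX is zero.
Rows: (-47, -9, 17), (-33, -19, 3), (-40, 58, 59).
Expanding along the first row: (-47)(-1295) − (-9)(-1827) + (17)(-2674) = -1036.
Nonzero ⇒ not coplanar.

No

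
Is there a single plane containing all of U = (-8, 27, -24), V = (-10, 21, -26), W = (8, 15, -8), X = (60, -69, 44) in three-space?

Yes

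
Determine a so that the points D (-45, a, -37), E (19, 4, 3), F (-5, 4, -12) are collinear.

Collinearity requires DE × DF = 0; each component is linear in a.
The x-component gives (15)a + (-60) = 0, so a = 4.
The remaining components then also vanish.

4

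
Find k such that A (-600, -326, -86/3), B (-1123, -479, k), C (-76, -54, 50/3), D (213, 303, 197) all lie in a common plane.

15

The points are coplanar iff AB · (AC × AD) = 0.
Expanding, this is linear in k: (108460)k + (-1626900) = 0.
So k = 15.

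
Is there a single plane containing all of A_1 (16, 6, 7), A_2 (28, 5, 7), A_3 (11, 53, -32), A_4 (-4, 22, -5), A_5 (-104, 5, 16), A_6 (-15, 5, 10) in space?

No

The plane through A_1, A_2, A_3 has normal n = A_1A_2 × A_1A_3 = (39, 468, 559) and equation n·P = 7345.
Checking the remaining points: n·A_4 = 7345, n·A_5 = 7228, n·A_6 = 7345.
Since n·A_5 = 7228 ≠ 7345, A_5 is off the plane and the points are not all coplanar.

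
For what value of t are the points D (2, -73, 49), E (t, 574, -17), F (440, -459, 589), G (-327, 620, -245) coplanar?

-164

Normal to plane DFG: n = (-260736, -48888, 176540); plane equation n·P = 11697812.
Requiring n·E = 11697812: (-260736)t + (-31062892) = 11697812.
So t = -164.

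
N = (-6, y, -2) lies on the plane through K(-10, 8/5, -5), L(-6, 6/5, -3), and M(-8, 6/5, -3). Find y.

Coplanarity requires KL · (KM × KN) = 0.
KL = (4, -2/5, 2), KM = (2, -2/5, 2); the triple product is linear in y with coefficient -4 and constant term 4.
Setting it to zero: y = 1.

1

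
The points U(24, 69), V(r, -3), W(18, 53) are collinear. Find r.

Collinearity: (V − U) must be parallel to (W − U) = (-6, -16).
Cross-multiplying the components: (r − 24)·(-16) = (-72)·(-6).
Solving gives r = -3.

-3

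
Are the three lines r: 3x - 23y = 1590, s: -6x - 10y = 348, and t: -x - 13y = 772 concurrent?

Yes

The three lines meet at one point iff the augmented coefficient matrix [aᵢ bᵢ cᵢ] has rank < 3, i.e. its determinant vanishes.
Here the determinant is 0.
It vanishes, so the lines are concurrent at (47, -63).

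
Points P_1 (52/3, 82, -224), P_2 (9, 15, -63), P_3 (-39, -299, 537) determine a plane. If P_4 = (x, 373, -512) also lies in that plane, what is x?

232/3

The plane through P_1, P_2, P_3 has equation 10354x − 2728y − (1798/3)z = 90024.
Substituting P_4: (10354)x + (-2132056/3) = 90024, so x = 232/3.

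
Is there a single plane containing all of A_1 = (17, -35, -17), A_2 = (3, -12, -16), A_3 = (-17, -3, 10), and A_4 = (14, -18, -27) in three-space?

No

A normal to the plane through A_1, A_2, A_3 is n = A_1A_2 × A_1A_3 = (589, 344, 334).
The plane has equation n·P = -7705. For A_4: n·A_4 = -6964.
-6964 ≠ -7705, so A_4 is off the plane.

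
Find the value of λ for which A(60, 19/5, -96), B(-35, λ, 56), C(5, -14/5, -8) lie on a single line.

Direction AC = (-55, -33/5, 88). From the x-coordinate of B, the parameter along the line is τ = (-35 − 60)/(-55) = 19/11.
Then λ = 19/5 + 19/11·(-33/5) = -38/5.

-38/5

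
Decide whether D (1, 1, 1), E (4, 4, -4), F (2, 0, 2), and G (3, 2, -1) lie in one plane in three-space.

The four points are coplanar iff the 3×3 determinant with rows DE, DF, DG is zero.
Rows: (3, 3, -5), (1, -1, 1), (2, 1, -2).
Expanding along the first row: (3)(1) − (3)(-4) + (-5)(3) = 0.
Zero determinant ⇒ coplanar.

Yes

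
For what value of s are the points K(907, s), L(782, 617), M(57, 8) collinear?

722

Collinearity: (K − L) must be parallel to (M − L) = (-725, -609).
Cross-multiplying the components: (s − 617)·(-725) = (125)·(-609).
Solving gives s = 722.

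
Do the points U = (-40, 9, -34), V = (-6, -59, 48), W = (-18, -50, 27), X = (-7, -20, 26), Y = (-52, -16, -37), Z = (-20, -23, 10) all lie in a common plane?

The plane through U, V, W has normal n = UV × UW = (690, -270, -510) and equation n·P = -12690.
Checking the remaining points: n·X = -12690, n·Y = -12690, n·Z = -12690.
All equal -12690, so all 6 points lie in one plane.

Yes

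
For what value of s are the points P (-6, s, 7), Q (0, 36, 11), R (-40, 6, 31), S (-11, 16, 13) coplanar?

The points are coplanar iff PQ · (PR × PS) = 0.
Expanding, this is linear in s: (140)s + (-1120) = 0.
So s = 8.

8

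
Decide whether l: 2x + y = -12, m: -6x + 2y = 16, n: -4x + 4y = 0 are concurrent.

Yes

Intersecting l and m: solving the 2×2 system gives (x, y) = (-4, -4).
Substitute into n: (-4)(-4) + (4)(-4) = 0.
This equals 0, so (-4, -4) lies on all three lines and they are concurrent.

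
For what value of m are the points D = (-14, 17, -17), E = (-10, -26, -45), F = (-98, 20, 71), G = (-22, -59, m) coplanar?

The points are coplanar iff DE · (DF × DG) = 0.
Expanding, this is linear in m: (-3600)m + (-183600) = 0.
So m = -51.

-51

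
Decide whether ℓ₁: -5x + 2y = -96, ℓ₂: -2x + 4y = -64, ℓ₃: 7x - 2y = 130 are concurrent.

Lines aᵢx + bᵢy = cᵢ with pairwise distinct directions are concurrent exactly when det[aᵢ bᵢ cᵢ] = 0.
Here the determinant is -32.
Nonzero, so no common point exists.

No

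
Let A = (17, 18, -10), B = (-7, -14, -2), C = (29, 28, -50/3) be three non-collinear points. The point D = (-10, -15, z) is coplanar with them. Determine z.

1/3

Coplanarity requires AB · (AC × AD) = 0.
AB = (-24, -32, 8), AC = (12, 10, -20/3); the triple product is linear in z with coefficient 144 and constant term -48.
Setting it to zero: z = 1/3.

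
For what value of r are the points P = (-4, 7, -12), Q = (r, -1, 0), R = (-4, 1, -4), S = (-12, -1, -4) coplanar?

0

Normal to plane PRS: n = (16, -64, -48); plane equation n·X = 64.
Requiring n·Q = 64: (16)r + (64) = 64.
So r = 0.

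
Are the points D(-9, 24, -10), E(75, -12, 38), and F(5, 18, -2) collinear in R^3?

Yes

DE = (84, -36, 48), DF = (14, -6, 8).
Each component of DF is 1/6 times the corresponding component of DE, so DF = 1/6·DE and the points are collinear.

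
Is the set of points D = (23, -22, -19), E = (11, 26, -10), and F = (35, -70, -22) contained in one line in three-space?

No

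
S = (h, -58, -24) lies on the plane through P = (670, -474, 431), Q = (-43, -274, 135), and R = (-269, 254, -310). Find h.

The plane through P, Q, R has equation 67288x − 250389y − 331264z = 20992562.
Substituting S: (67288)h + (22472898) = 20992562, so h = -22.

-22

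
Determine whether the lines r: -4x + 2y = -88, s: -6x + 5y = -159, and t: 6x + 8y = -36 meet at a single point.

No

The three lines meet at one point iff the augmented coefficient matrix [aᵢ bᵢ cᵢ] has rank < 3, i.e. its determinant vanishes.
Here the determinant is 156.
Nonzero, so no common point exists.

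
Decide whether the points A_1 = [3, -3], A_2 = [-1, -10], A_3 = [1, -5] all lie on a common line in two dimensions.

No

A_1A_2 = (-4, -7), A_1A_3 = (-2, -2).
If collinear, A_1A_3 would be a scalar multiple of A_1A_2. But (-4)·(-2) ≠ (-7)·(-2) (difference -6), so they are not parallel; the points are not collinear.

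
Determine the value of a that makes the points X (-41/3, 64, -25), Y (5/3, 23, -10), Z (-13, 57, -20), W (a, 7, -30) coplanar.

85/3

Normal to plane XYZ: n = (-100, -200/3, -80); plane equation n·P = -900.
Requiring n·W = -900: (-100)a + (5800/3) = -900.
So a = 85/3.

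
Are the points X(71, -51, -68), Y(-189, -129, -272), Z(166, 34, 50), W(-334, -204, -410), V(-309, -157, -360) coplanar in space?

Yes

The plane through X, Y, Z has normal n = XY × XZ = (8136, 11300, -14690) and equation n·P = 1000276.
Checking the remaining points: n·W = 1000276, n·V = 1000276.
All equal 1000276, so all 5 points lie in one plane.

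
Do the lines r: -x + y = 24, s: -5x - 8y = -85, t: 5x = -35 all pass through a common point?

The three lines meet at one point iff the augmented coefficient matrix [aᵢ bᵢ cᵢ] has rank < 3, i.e. its determinant vanishes.
Here the determinant is 80.
Nonzero, so no common point exists.

No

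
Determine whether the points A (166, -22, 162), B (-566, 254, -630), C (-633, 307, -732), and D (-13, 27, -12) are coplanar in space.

The four points are coplanar iff the 3×3 determinant with rows AB, AC, AD is zero.
Rows: (-732, 276, -792), (-799, 329, -894), (-179, 49, -174).
Expanding along the first row: (-732)(-13440) − (276)(-21000) + (-792)(19740) = 0.
Zero determinant ⇒ coplanar.

Yes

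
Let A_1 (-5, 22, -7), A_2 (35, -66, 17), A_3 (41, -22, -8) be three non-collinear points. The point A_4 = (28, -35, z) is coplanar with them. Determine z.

A normal to the plane is n = A_1A_2 × A_1A_3 = (1144, 1144, 2288).
A_4 lies in the plane iff n · A_1A_4 = 0.
This gives (2288)z + (-11440) = 0, so z = 5.

5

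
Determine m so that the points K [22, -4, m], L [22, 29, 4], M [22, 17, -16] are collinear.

-51

Direction LM = (0, -12, -20). From the y-coordinate of K, the parameter along the line is τ = (-4 − 29)/(-12) = 11/4.
Then m = 4 + 11/4·(-20) = -51.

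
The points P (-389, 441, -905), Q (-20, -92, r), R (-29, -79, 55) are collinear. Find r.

Collinearity requires PQ × PR = 0; each component is linear in r.
The x-component gives (520)r + (-41080) = 0, so r = 79.
The remaining components then also vanish.

79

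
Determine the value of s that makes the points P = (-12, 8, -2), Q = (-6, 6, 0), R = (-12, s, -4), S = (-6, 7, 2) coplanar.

7

Coplanarity ⇔ det[PQ; PR; PS] = 0.
Expanding, this is linear in s: (12)s + (-84) = 0.
So s = 7.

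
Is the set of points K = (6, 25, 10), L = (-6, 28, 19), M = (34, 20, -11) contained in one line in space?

KL = (-12, 3, 9), KM = (28, -5, -21).
KL × KM = (-18, 0, -24).
The cross product is nonzero, so the points do not lie on one line.

No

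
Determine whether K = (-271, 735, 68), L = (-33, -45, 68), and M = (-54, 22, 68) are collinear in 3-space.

KL = (238, -780, 0), KM = (217, -713, 0).
KL × KM = (0, 0, -434).
The cross product is nonzero, so the points do not lie on one line.

No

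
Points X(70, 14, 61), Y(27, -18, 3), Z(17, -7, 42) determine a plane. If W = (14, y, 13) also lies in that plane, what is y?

-18

Coplanarity requires XY · (XZ × XW) = 0.
XY = (-43, -32, -58), XZ = (-53, -21, -19); the triple product is linear in y with coefficient 2257 and constant term 40626.
Setting it to zero: y = -18.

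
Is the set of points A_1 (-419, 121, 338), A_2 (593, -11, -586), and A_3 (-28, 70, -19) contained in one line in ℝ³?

Yes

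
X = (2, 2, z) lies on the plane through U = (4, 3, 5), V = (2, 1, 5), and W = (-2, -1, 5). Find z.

Coplanarity requires UV · (UW × UX) = 0.
UV = (-2, -2, 0), UW = (-6, -4, 0); the triple product is linear in z with coefficient -4 and constant term 20.
Setting it to zero: z = 5.

5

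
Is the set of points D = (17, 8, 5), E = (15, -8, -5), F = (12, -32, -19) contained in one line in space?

No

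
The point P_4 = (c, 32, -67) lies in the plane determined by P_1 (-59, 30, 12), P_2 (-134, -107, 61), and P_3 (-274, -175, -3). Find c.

A normal to the plane is n = P_1P_2 × P_1P_3 = (12100, -11660, -14080).
P_4 lies in the plane iff n · P_1P_4 = 0.
This gives (12100)c + (1802900) = 0, so c = -149.

-149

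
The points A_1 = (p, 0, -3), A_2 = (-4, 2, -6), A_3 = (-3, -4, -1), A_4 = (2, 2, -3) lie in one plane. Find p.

The points are coplanar iff A_1A_2 · (A_1A_3 × A_1A_4) = 0.
Expanding, this is linear in p: (18)p + (18) = 0.
So p = -1.

-1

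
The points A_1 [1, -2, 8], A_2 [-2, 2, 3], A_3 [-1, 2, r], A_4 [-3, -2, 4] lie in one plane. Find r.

Normal to plane A_1A_2A_4: n = (-16, 8, 16); plane equation n·P = 96.
Requiring n·A_3 = 96: (16)r + (32) = 96.
So r = 4.

4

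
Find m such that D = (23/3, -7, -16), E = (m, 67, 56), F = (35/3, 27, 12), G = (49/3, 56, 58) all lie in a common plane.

17

Coplanarity ⇔ det[DE; DF; DG] = 0.
Expanding, this is linear in m: (752)m + (-12784) = 0.
So m = 17.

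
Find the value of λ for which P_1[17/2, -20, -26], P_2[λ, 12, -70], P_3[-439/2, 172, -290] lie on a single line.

Direction P_1P_3 = (-228, 192, -264). From the y-coordinate of P_2, the parameter along the line is τ = (12 − (-20))/192 = 1/6.
Then λ = 17/2 + 1/6·(-228) = -59/2.

-59/2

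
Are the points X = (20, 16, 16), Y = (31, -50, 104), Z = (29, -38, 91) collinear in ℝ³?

No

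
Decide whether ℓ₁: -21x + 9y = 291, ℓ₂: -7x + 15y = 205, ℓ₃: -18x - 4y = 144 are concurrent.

Lines aᵢx + bᵢy = cᵢ with pairwise distinct directions are concurrent exactly when det[aᵢ bᵢ cᵢ] = 0.
Here the determinant is 0.
It vanishes, so the lines are concurrent at (-10, 9).

Yes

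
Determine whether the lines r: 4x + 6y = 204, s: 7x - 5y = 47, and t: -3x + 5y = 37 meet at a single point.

Yes

Intersecting r and s: solving the 2×2 system gives (x, y) = (21, 20).
Substitute into t: (-3)(21) + (5)(20) = 37.
This equals 37, so (21, 20) lies on all three lines and they are concurrent.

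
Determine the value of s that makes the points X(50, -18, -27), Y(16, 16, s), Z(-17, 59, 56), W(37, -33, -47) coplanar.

The points are coplanar iff XY · (XZ × XW) = 0.
Expanding, this is linear in s: (2006)s + (-18054) = 0.
So s = 9.

9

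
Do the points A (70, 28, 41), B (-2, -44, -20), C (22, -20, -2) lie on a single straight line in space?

No

AB = (-72, -72, -61), AC = (-48, -48, -43).
Comparing components 2 and 3: (-72)(-43) − (-61)(-48) = 168 ≠ 0, so AB and AC are not parallel and the points are not collinear.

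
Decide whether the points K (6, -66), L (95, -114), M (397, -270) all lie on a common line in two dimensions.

KL = (89, -48), KM = (391, -204).
det[KL; KM] = (89)(-204) − (-48)(391) = 612.
The determinant is nonzero, so they are not collinear.

No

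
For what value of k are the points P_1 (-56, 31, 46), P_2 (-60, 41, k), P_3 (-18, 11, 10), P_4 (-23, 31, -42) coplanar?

Normal to plane P_1P_3P_4: n = (1760, 2156, 660); plane equation n·P = -1364.
Requiring n·P_2 = -1364: (660)k + (-17204) = -1364.
So k = 24.

24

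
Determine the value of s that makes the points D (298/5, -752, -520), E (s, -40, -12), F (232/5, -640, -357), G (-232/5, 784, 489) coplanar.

Normal to plane DFG: n = (-137360, -19796/5, -42016/5); plane equation n·P = -4198368/5.
Requiring n·E = -4198368/5: (-137360)s + (1296032/5) = -4198368/5.
So s = 8.

8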